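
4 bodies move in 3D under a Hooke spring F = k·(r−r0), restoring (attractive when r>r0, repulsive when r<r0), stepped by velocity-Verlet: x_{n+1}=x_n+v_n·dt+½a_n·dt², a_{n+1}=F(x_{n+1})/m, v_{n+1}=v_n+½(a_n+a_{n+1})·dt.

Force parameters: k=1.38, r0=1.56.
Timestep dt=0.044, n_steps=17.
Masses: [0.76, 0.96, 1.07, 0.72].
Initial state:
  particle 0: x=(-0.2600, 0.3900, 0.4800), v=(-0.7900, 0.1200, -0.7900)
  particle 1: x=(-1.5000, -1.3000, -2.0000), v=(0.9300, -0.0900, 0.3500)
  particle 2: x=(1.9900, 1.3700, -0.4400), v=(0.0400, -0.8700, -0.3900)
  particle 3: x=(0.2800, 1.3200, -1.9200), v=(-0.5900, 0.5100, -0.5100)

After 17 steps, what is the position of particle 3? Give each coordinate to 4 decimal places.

step 0: x0=(-0.2600, 0.3900, 0.4800) x1=(-1.5000, -1.3000, -2.0000) x2=(1.9900, 1.3700, -0.4400) x3=(0.2800, 1.3200, -1.9200)
step 1: x0=(-0.2939, 0.3951, 0.4406) x1=(-1.4537, -1.2984, -1.9813) x2=(1.9871, 1.3290, -0.4586) x3=(0.2529, 1.3393, -1.9399)
step 2: x0=(-0.3259, 0.3998, 0.3922) x1=(-1.3970, -1.2859, -1.9563) x2=(1.9748, 1.2827, -0.4799) x3=(0.2239, 1.3522, -1.9545)
step 3: x0=(-0.3556, 0.4042, 0.3352) x1=(-1.3305, -1.2628, -1.9254) x2=(1.9533, 1.2314, -0.5039) x3=(0.1931, 1.3588, -1.9639)
step 4: x0=(-0.3831, 0.4083, 0.2701) x1=(-1.2548, -1.2294, -1.8891) x2=(1.9228, 1.1754, -0.5306) x3=(0.1609, 1.3592, -1.9682)
step 5: x0=(-0.4080, 0.4121, 0.1976) x1=(-1.1706, -1.1864, -1.8477) x2=(1.8837, 1.1150, -0.5597) x3=(0.1276, 1.3535, -1.9676)
step 6: x0=(-0.4303, 0.4156, 0.1183) x1=(-1.0786, -1.1344, -1.8019) x2=(1.8364, 1.0506, -0.5912) x3=(0.0933, 1.3420, -1.9623)
step 7: x0=(-0.4501, 0.4189, 0.0330) x1=(-0.9797, -1.0741, -1.7522) x2=(1.7814, 0.9826, -0.6248) x3=(0.0585, 1.3250, -1.9526)
step 8: x0=(-0.4671, 0.4220, -0.0574) x1=(-0.8747, -1.0064, -1.6992) x2=(1.7193, 0.9114, -0.6605) x3=(0.0234, 1.3031, -1.9389)
step 9: x0=(-0.4816, 0.4251, -0.1519) x1=(-0.7646, -0.9323, -1.6436) x2=(1.6507, 0.8375, -0.6980) x3=(-0.0116, 1.2766, -1.9218)
step 10: x0=(-0.4937, 0.4281, -0.2497) x1=(-0.6502, -0.8527, -1.5859) x2=(1.5764, 0.7614, -0.7370) x3=(-0.0464, 1.2463, -1.9016)
step 11: x0=(-0.5036, 0.4313, -0.3497) x1=(-0.5324, -0.7688, -1.5268) x2=(1.4971, 0.6835, -0.7773) x3=(-0.0807, 1.2127, -1.8789)
step 12: x0=(-0.5117, 0.4347, -0.4511) x1=(-0.4120, -0.6817, -1.4668) x2=(1.4138, 0.6042, -0.8188) x3=(-0.1143, 1.1766, -1.8543)
step 13: x0=(-0.5182, 0.4384, -0.5528) x1=(-0.2898, -0.5925, -1.4066) x2=(1.3272, 0.5241, -0.8611) x3=(-0.1471, 1.1386, -1.8285)
step 14: x0=(-0.5239, 0.4427, -0.6541) x1=(-0.1664, -0.5024, -1.3465) x2=(1.2382, 0.4436, -0.9040) x3=(-0.1790, 1.0995, -1.8021)
step 15: x0=(-0.5293, 0.4475, -0.7542) x1=(-0.0423, -0.4125, -1.2869) x2=(1.1479, 0.3630, -0.9472) x3=(-0.2101, 1.0601, -1.7757)
step 16: x0=(-0.5352, 0.4530, -0.8528) x1=(0.0821, -0.3236, -1.2279) x2=(1.0571, 0.2827, -0.9905) x3=(-0.2402, 1.0210, -1.7501)
step 17: x0=(-0.5424, 0.4588, -0.9494) x1=(0.2065, -0.2366, -1.1696) x2=(0.9668, 0.2031, -1.0338) x3=(-0.2697, 0.9829, -1.7257)

(-0.2697, 0.9829, -1.7257)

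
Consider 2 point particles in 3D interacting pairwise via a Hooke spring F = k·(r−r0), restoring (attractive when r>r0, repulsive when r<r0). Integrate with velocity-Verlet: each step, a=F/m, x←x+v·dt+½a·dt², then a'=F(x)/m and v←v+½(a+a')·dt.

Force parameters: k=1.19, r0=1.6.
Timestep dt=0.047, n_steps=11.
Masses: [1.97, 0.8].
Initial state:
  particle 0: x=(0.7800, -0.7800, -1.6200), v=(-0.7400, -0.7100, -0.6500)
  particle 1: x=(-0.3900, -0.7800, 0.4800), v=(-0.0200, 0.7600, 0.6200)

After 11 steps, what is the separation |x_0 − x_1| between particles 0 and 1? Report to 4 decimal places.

2.7173

step 0: x0=(0.7800, -0.7800, -1.6200) x1=(-0.3900, -0.7800, 0.4800)
step 1: x0=(0.7450, -0.8134, -1.6501) x1=(-0.3903, -0.7443, 0.5080)
step 2: x0=(0.7094, -0.8467, -1.6792) x1=(-0.3893, -0.7086, 0.5335)
step 3: x0=(0.6733, -0.8800, -1.7072) x1=(-0.3870, -0.6732, 0.5565)
step 4: x0=(0.6367, -0.9132, -1.7342) x1=(-0.3835, -0.6379, 0.5768)
step 5: x0=(0.5996, -0.9462, -1.7600) x1=(-0.3788, -0.6030, 0.5943)
step 6: x0=(0.5620, -0.9791, -1.7846) x1=(-0.3728, -0.5685, 0.6088)
step 7: x0=(0.5240, -1.0117, -1.8080) x1=(-0.3656, -0.5346, 0.6203)
step 8: x0=(0.4854, -1.0441, -1.8301) x1=(-0.3573, -0.5013, 0.6287)
step 9: x0=(0.4464, -1.0762, -1.8509) x1=(-0.3479, -0.4686, 0.6339)
step 10: x0=(0.4070, -1.1080, -1.8704) x1=(-0.3374, -0.4368, 0.6358)
step 11: x0=(0.3672, -1.1394, -1.8886) x1=(-0.3260, -0.4059, 0.6343)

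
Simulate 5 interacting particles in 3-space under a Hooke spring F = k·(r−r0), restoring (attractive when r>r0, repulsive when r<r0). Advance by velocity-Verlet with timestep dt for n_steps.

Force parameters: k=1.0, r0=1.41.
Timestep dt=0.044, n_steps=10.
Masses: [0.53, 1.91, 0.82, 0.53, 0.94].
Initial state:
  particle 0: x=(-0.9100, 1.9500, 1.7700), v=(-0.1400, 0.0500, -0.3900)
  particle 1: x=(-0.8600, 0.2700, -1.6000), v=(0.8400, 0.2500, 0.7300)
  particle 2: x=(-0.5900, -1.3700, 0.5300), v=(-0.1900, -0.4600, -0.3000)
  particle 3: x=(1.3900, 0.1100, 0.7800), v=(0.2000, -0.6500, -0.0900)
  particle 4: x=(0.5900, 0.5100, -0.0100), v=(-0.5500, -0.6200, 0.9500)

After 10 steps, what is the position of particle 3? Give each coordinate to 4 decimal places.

step 0: x0=(-0.9100, 1.9500, 1.7700) x1=(-0.8600, 0.2700, -1.6000) x2=(-0.5900, -1.3700, 0.5300) x3=(1.3900, 0.1100, 0.7800) x4=(0.5900, 0.5100, -0.0100)
step 1: x0=(-0.9121, 1.9435, 1.7451) x1=(-0.8221, 0.2811, -1.5653) x2=(-0.5972, -1.3853, 0.5164) x3=(1.3929, 0.0821, 0.7746) x4=(0.5639, 0.4827, 0.0322)
step 2: x0=(-0.9062, 1.9196, 1.7050) x1=(-0.7824, 0.2925, -1.5257) x2=(-0.6020, -1.3909, 0.5020) x3=(1.3840, 0.0557, 0.7665) x4=(0.5342, 0.4554, 0.0750)
step 3: x0=(-0.8923, 1.8787, 1.6505) x1=(-0.7410, 0.3039, -1.4813) x2=(-0.6045, -1.3869, 0.4870) x3=(1.3637, 0.0310, 0.7557) x4=(0.5010, 0.4282, 0.1184)
step 4: x0=(-0.8708, 1.8212, 1.5823) x1=(-0.6981, 0.3154, -1.4324) x2=(-0.6047, -1.3736, 0.4715) x3=(1.3325, 0.0079, 0.7423) x4=(0.4646, 0.4011, 0.1621)
step 5: x0=(-0.8420, 1.7481, 1.5016) x1=(-0.6539, 0.3270, -1.3792) x2=(-0.6026, -1.3514, 0.4555) x3=(1.2911, -0.0136, 0.7265) x4=(0.4252, 0.3742, 0.2059)
step 6: x0=(-0.8067, 1.6605, 1.4096) x1=(-0.6085, 0.3384, -1.3220) x2=(-0.5984, -1.3208, 0.4392) x3=(1.2403, -0.0335, 0.7084) x4=(0.3830, 0.3475, 0.2498)
step 7: x0=(-0.7655, 1.5596, 1.3076) x1=(-0.5619, 0.3496, -1.2612) x2=(-0.5922, -1.2824, 0.4224) x3=(1.1811, -0.0521, 0.6882) x4=(0.3383, 0.3211, 0.2934)
step 8: x0=(-0.7192, 1.4471, 1.1972) x1=(-0.5145, 0.3606, -1.1972) x2=(-0.5842, -1.2371, 0.4054) x3=(1.1147, -0.0693, 0.6658) x4=(0.2914, 0.2948, 0.3367)
step 9: x0=(-0.6687, 1.3246, 1.0797) x1=(-0.4664, 0.3713, -1.1303) x2=(-0.5746, -1.1856, 0.3880) x3=(1.0422, -0.0855, 0.6416) x4=(0.2426, 0.2688, 0.3794)
step 10: x0=(-0.6151, 1.1943, 0.9569) x1=(-0.4176, 0.3817, -1.0609) x2=(-0.5636, -1.1288, 0.3703) x3=(0.9651, -0.1010, 0.6156) x4=(0.1923, 0.2430, 0.4215)

(0.9651, -0.1010, 0.6156)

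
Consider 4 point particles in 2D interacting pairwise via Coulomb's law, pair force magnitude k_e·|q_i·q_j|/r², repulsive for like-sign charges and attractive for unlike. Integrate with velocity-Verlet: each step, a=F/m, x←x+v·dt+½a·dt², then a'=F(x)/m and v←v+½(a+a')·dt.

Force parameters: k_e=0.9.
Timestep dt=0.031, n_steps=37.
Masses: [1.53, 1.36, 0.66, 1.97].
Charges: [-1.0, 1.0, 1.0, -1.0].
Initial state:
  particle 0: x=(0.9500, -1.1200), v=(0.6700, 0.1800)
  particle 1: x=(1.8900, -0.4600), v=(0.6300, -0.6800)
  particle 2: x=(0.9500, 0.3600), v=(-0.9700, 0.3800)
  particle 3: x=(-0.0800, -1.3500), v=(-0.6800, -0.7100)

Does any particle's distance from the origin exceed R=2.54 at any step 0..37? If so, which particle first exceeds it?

step 0: x0=(0.9500, -1.1200) x1=(1.8900, -0.4600) x2=(0.9500, 0.3600) x3=(-0.0800, -1.3500)
step 1: x0=(0.9712, -1.1141) x1=(1.9094, -0.4814) x2=(0.9195, 0.3716) x3=(-0.1012, -1.3720)
step 2: x0=(0.9932, -1.1076) x1=(1.9286, -0.5033) x2=(0.8883, 0.3829) x3=(-0.1226, -1.3939)
step 3: x0=(1.0160, -1.1005) x1=(1.9475, -0.5258) x2=(0.8565, 0.3937) x3=(-0.1442, -1.4158)
step 4: x0=(1.0395, -1.0928) x1=(1.9660, -0.5489) x2=(0.8241, 0.4041) x3=(-0.1660, -1.4377)
step 5: x0=(1.0638, -1.0845) x1=(1.9842, -0.5724) x2=(0.7911, 0.4141) x3=(-0.1879, -1.4595)
step 6: x0=(1.0888, -1.0756) x1=(2.0020, -0.5964) x2=(0.7577, 0.4236) x3=(-0.2099, -1.4813)
step 7: x0=(1.1144, -1.0662) x1=(2.0194, -0.6210) x2=(0.7239, 0.4326) x3=(-0.2321, -1.5030)
step 8: x0=(1.1409, -1.0562) x1=(2.0362, -0.6459) x2=(0.6898, 0.4411) x3=(-0.2543, -1.5247)
step 9: x0=(1.1680, -1.0456) x1=(2.0526, -0.6713) x2=(0.6553, 0.4492) x3=(-0.2767, -1.5463)
step 10: x0=(1.1958, -1.0345) x1=(2.0683, -0.6972) x2=(0.6206, 0.4567) x3=(-0.2991, -1.5679)
step 11: x0=(1.2244, -1.0229) x1=(2.0835, -0.7234) x2=(0.5857, 0.4638) x3=(-0.3215, -1.5894)
step 12: x0=(1.2537, -1.0108) x1=(2.0979, -0.7501) x2=(0.5506, 0.4704) x3=(-0.3441, -1.6109)
step 13: x0=(1.2838, -0.9983) x1=(2.1116, -0.7771) x2=(0.5153, 0.4766) x3=(-0.3666, -1.6324)
step 14: x0=(1.3147, -0.9852) x1=(2.1245, -0.8045) x2=(0.4799, 0.4823) x3=(-0.3892, -1.6538)
step 15: x0=(1.3465, -0.9718) x1=(2.1366, -0.8322) x2=(0.4444, 0.4875) x3=(-0.4119, -1.6751)
step 16: x0=(1.3792, -0.9580) x1=(2.1477, -0.8601) x2=(0.4088, 0.4923) x3=(-0.4345, -1.6964)
step 17: x0=(1.4128, -0.9439) x1=(2.1577, -0.8883) x2=(0.3731, 0.4967) x3=(-0.4572, -1.7177)
step 18: x0=(1.4475, -0.9295) x1=(2.1667, -0.9168) x2=(0.3374, 0.5007) x3=(-0.4799, -1.7389)
step 19: x0=(1.4833, -0.9149) x1=(2.1744, -0.9453) x2=(0.3017, 0.5043) x3=(-0.5026, -1.7600)
step 20: x0=(1.5203, -0.9001) x1=(2.1808, -0.9738) x2=(0.2660, 0.5076) x3=(-0.5253, -1.7811)
step 21: x0=(1.5586, -0.8854) x1=(2.1858, -1.0023) x2=(0.2302, 0.5105) x3=(-0.5481, -1.8022)
step 22: x0=(1.5982, -0.8707) x1=(2.1893, -1.0306) x2=(0.1945, 0.5130) x3=(-0.5708, -1.8232)
step 23: x0=(1.6393, -0.8563) x1=(2.1911, -1.0585) x2=(0.1587, 0.5153) x3=(-0.5935, -1.8441)
step 24: x0=(1.6818, -0.8423) x1=(2.1912, -1.0859) x2=(0.1230, 0.5172) x3=(-0.6162, -1.8650)
step 25: x0=(1.7260, -0.8290) x1=(2.1895, -1.1125) x2=(0.0873, 0.5189) x3=(-0.6389, -1.8859)
step 26: x0=(1.7718, -0.8166) x1=(2.1860, -1.1380) x2=(0.0517, 0.5203) x3=(-0.6616, -1.9066)
step 27: x0=(1.8192, -0.8053) x1=(2.1806, -1.1622) x2=(0.0160, 0.5214) x3=(-0.6843, -1.9274)
step 28: x0=(1.8681, -0.7954) x1=(2.1735, -1.1847) x2=(-0.0196, 0.5223) x3=(-0.7070, -1.9481)
step 29: x0=(1.9184, -0.7873) x1=(2.1647, -1.2053) x2=(-0.0553, 0.5230) x3=(-0.7297, -1.9687)
step 30: x0=(1.9699, -0.7812) x1=(2.1546, -1.2236) x2=(-0.0909, 0.5235) x3=(-0.7523, -1.9893)
step 31: x0=(2.0223, -0.7772) x1=(2.1435, -1.2394) x2=(-0.1265, 0.5237) x3=(-0.7749, -2.0098)
step 32: x0=(2.0754, -0.7756) x1=(2.1316, -1.2526) x2=(-0.1621, 0.5238) x3=(-0.7975, -2.0302)
step 33: x0=(2.1287, -0.7763) x1=(2.1193, -1.2631) x2=(-0.1977, 0.5236) x3=(-0.8201, -2.0506)
step 34: x0=(2.1820, -0.7794) x1=(2.1072, -1.2710) x2=(-0.2333, 0.5233) x3=(-0.8427, -2.0710)
step 35: x0=(2.2348, -0.7847) x1=(2.0954, -1.2764) x2=(-0.2689, 0.5228) x3=(-0.8652, -2.0913)
step 36: x0=(2.2871, -0.7920) x1=(2.0842, -1.2795) x2=(-0.3045, 0.5222) x3=(-0.8877, -2.1115)
step 37: x0=(2.3386, -0.8011) x1=(2.0740, -1.2806) x2=(-0.3402, 0.5214) x3=(-0.9102, -2.1317)

no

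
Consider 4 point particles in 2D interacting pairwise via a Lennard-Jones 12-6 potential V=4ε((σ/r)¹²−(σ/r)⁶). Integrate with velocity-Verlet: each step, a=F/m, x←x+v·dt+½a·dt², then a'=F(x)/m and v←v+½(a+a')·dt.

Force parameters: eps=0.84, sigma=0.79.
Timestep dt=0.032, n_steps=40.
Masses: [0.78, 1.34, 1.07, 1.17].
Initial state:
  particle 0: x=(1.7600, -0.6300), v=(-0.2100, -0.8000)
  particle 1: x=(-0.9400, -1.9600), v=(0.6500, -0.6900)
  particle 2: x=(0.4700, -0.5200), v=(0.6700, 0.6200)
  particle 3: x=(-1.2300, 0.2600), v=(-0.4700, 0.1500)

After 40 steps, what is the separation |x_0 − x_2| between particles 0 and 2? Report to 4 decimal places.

step 0: x0=(1.7600, -0.6300) x1=(-0.9400, -1.9600) x2=(0.4700, -0.5200) x3=(-1.2300, 0.2600)
step 1: x0=(1.7528, -0.6556) x1=(-0.9192, -1.9821) x2=(0.4917, -0.5002) x3=(-1.2450, 0.2648)
step 2: x0=(1.7446, -0.6810) x1=(-0.8984, -2.0041) x2=(0.5142, -0.4805) x3=(-1.2600, 0.2695)
step 3: x0=(1.7351, -0.7062) x1=(-0.8775, -2.0261) x2=(0.5374, -0.4609) x3=(-1.2749, 0.2742)
step 4: x0=(1.7243, -0.7312) x1=(-0.8567, -2.0481) x2=(0.5616, -0.4415) x3=(-1.2898, 0.2789)
step 5: x0=(1.7121, -0.7558) x1=(-0.8358, -2.0700) x2=(0.5868, -0.4224) x3=(-1.3046, 0.2836)
step 6: x0=(1.6982, -0.7799) x1=(-0.8149, -2.0920) x2=(0.6131, -0.4037) x3=(-1.3195, 0.2883)
step 7: x0=(1.6825, -0.8034) x1=(-0.7940, -2.1139) x2=(0.6407, -0.3854) x3=(-1.3342, 0.2929)
step 8: x0=(1.6648, -0.8261) x1=(-0.7731, -2.1358) x2=(0.6697, -0.3677) x3=(-1.3490, 0.2975)
step 9: x0=(1.6448, -0.8478) x1=(-0.7522, -2.1577) x2=(0.7003, -0.3508) x3=(-1.3637, 0.3021)
step 10: x0=(1.6225, -0.8682) x1=(-0.7313, -2.1795) x2=(0.7327, -0.3348) x3=(-1.3785, 0.3067)
step 11: x0=(1.5975, -0.8870) x1=(-0.7104, -2.2014) x2=(0.7669, -0.3199) x3=(-1.3932, 0.3113)
step 12: x0=(1.5698, -0.9040) x1=(-0.6895, -2.2232) x2=(0.8031, -0.3064) x3=(-1.4078, 0.3158)
step 13: x0=(1.5394, -0.9189) x1=(-0.6685, -2.2450) x2=(0.8412, -0.2944) x3=(-1.4225, 0.3204)
step 14: x0=(1.5070, -0.9320) x1=(-0.6476, -2.2669) x2=(0.8808, -0.2837) x3=(-1.4372, 0.3249)
step 15: x0=(1.4736, -0.9442) x1=(-0.6266, -2.2887) x2=(0.9210, -0.2737) x3=(-1.4518, 0.3295)
step 16: x0=(1.4417, -0.9581) x1=(-0.6057, -2.3105) x2=(0.9602, -0.2625) x3=(-1.4664, 0.3340)
step 17: x0=(1.4136, -0.9775) x1=(-0.5847, -2.3322) x2=(0.9965, -0.2472) x3=(-1.4811, 0.3386)
step 18: x0=(1.3895, -1.0040) x1=(-0.5637, -2.3540) x2=(1.0299, -0.2268) x3=(-1.4957, 0.3431)
step 19: x0=(1.3673, -1.0345) x1=(-0.5427, -2.3758) x2=(1.0620, -0.2035) x3=(-1.5103, 0.3476)
step 20: x0=(1.3451, -1.0652) x1=(-0.5218, -2.3975) x2=(1.0940, -0.1800) x3=(-1.5249, 0.3521)
step 21: x0=(1.3222, -1.0937) x1=(-0.5007, -2.4193) x2=(1.1265, -0.1582) x3=(-1.5395, 0.3567)
step 22: x0=(1.2987, -1.1190) x1=(-0.4797, -2.4410) x2=(1.1594, -0.1387) x3=(-1.5541, 0.3612)
step 23: x0=(1.2747, -1.1411) x1=(-0.4587, -2.4627) x2=(1.1927, -0.1216) x3=(-1.5687, 0.3657)
step 24: x0=(1.2504, -1.1600) x1=(-0.4377, -2.4844) x2=(1.2261, -0.1068) x3=(-1.5832, 0.3702)
step 25: x0=(1.2260, -1.1761) x1=(-0.4166, -2.5061) x2=(1.2596, -0.0940) x3=(-1.5978, 0.3747)
step 26: x0=(1.2017, -1.1896) x1=(-0.3955, -2.5278) x2=(1.2930, -0.0832) x3=(-1.6124, 0.3792)
step 27: x0=(1.1775, -1.2008) x1=(-0.3745, -2.5494) x2=(1.3263, -0.0740) x3=(-1.6270, 0.3837)
step 28: x0=(1.1536, -1.2101) x1=(-0.3533, -2.5711) x2=(1.3594, -0.0663) x3=(-1.6415, 0.3882)
step 29: x0=(1.1299, -1.2176) x1=(-0.3322, -2.5927) x2=(1.3922, -0.0599) x3=(-1.6561, 0.3927)
step 30: x0=(1.1066, -1.2236) x1=(-0.3111, -2.6143) x2=(1.4248, -0.0546) x3=(-1.6706, 0.3972)
step 31: x0=(1.0836, -1.2283) x1=(-0.2899, -2.6359) x2=(1.4572, -0.0503) x3=(-1.6852, 0.4017)
step 32: x0=(1.0609, -1.2318) x1=(-0.2687, -2.6574) x2=(1.4892, -0.0469) x3=(-1.6997, 0.4062)
step 33: x0=(1.0386, -1.2342) x1=(-0.2475, -2.6789) x2=(1.5209, -0.0443) x3=(-1.7143, 0.4107)
step 34: x0=(1.0166, -1.2358) x1=(-0.2262, -2.7004) x2=(1.5524, -0.0424) x3=(-1.7288, 0.4151)
step 35: x0=(0.9949, -1.2367) x1=(-0.2050, -2.7219) x2=(1.5836, -0.0410) x3=(-1.7434, 0.4196)
step 36: x0=(0.9735, -1.2368) x1=(-0.1837, -2.7433) x2=(1.6146, -0.0402) x3=(-1.7579, 0.4241)
step 37: x0=(0.9525, -1.2365) x1=(-0.1624, -2.7647) x2=(1.6453, -0.0398) x3=(-1.7725, 0.4286)
step 38: x0=(0.9316, -1.2356) x1=(-0.1410, -2.7861) x2=(1.6758, -0.0398) x3=(-1.7870, 0.4331)
step 39: x0=(0.9111, -1.2344) x1=(-0.1197, -2.8074) x2=(1.7061, -0.0401) x3=(-1.8015, 0.4376)
step 40: x0=(0.8907, -1.2328) x1=(-0.0983, -2.8287) x2=(1.7362, -0.0407) x3=(-1.8161, 0.4420)

1.4614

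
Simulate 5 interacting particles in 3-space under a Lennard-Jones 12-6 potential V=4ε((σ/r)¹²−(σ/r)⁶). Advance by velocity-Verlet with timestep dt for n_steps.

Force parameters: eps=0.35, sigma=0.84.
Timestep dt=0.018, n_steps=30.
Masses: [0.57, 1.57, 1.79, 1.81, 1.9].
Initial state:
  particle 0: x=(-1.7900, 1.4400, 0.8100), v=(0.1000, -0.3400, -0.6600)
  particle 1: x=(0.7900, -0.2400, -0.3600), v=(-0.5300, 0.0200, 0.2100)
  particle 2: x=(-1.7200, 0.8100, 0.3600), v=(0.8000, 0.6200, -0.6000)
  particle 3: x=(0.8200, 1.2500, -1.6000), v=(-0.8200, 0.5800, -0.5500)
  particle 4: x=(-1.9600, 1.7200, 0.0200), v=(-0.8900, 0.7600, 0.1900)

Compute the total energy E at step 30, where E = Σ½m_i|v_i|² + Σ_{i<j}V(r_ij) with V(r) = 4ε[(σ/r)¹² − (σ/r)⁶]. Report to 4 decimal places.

4.9981

step 0: x0=(-1.7900, 1.4400, 0.8100) x1=(0.7900, -0.2400, -0.3600) x2=(-1.7200, 0.8100, 0.3600) x3=(0.8200, 1.2500, -1.6000) x4=(-1.9600, 1.7200, 0.0200)
step 1: x0=(-1.7888, 1.4419, 0.8061) x1=(0.7805, -0.2396, -0.3562) x2=(-1.7053, 0.8185, 0.3472) x3=(0.8052, 1.2604, -1.6099) x4=(-1.9761, 1.7338, 0.0229)
step 2: x0=(-1.7889, 1.4591, 0.8181) x1=(0.7709, -0.2393, -0.3524) x2=(-1.6900, 0.8218, 0.3304) x3=(0.7905, 1.2709, -1.6198) x4=(-1.9925, 1.7479, 0.0248)
step 3: x0=(-1.7898, 1.4843, 0.8394) x1=(0.7614, -0.2389, -0.3487) x2=(-1.6742, 0.8225, 0.3115) x3=(0.7757, 1.2813, -1.6297) x4=(-2.0089, 1.7621, 0.0259)
step 4: x0=(-1.7908, 1.5120, 0.8649) x1=(0.7518, -0.2385, -0.3449) x2=(-1.6584, 0.8223, 0.2917) x3=(0.7610, 1.2917, -1.6396) x4=(-2.0255, 1.7763, 0.0266)
step 5: x0=(-1.7917, 1.5402, 0.8916) x1=(0.7423, -0.2381, -0.3411) x2=(-1.6425, 0.8220, 0.2716) x3=(0.7462, 1.3022, -1.6495) x4=(-2.0421, 1.7904, 0.0272)
step 6: x0=(-1.7925, 1.5682, 0.9183) x1=(0.7327, -0.2378, -0.3374) x2=(-1.6268, 0.8220, 0.2516) x3=(0.7314, 1.3126, -1.6593) x4=(-2.0586, 1.8044, 0.0277)
step 7: x0=(-1.7933, 1.5959, 0.9444) x1=(0.7232, -0.2374, -0.3336) x2=(-1.6111, 0.8223, 0.2316) x3=(0.7167, 1.3230, -1.6692) x4=(-2.0750, 1.8182, 0.0284)
step 8: x0=(-1.7941, 1.6232, 0.9698) x1=(0.7137, -0.2370, -0.3299) x2=(-1.5955, 0.8228, 0.2118) x3=(0.7019, 1.3334, -1.6791) x4=(-2.0913, 1.8319, 0.0292)
step 9: x0=(-1.7950, 1.6503, 0.9944) x1=(0.7041, -0.2366, -0.3261) x2=(-1.5800, 0.8235, 0.1920) x3=(0.6871, 1.3438, -1.6890) x4=(-2.1075, 1.8454, 0.0301)
step 10: x0=(-1.7960, 1.6772, 1.0181) x1=(0.6946, -0.2362, -0.3223) x2=(-1.5646, 0.8245, 0.1723) x3=(0.6724, 1.3542, -1.6989) x4=(-2.1237, 1.8587, 0.0312)
step 11: x0=(-1.7971, 1.7040, 1.0411) x1=(0.6850, -0.2358, -0.3186) x2=(-1.5493, 0.8257, 0.1526) x3=(0.6576, 1.3646, -1.7087) x4=(-2.1397, 1.8720, 0.0325)
step 12: x0=(-1.7983, 1.7307, 1.0634) x1=(0.6755, -0.2354, -0.3148) x2=(-1.5341, 0.8270, 0.1330) x3=(0.6429, 1.3751, -1.7186) x4=(-2.1556, 1.8851, 0.0340)
step 13: x0=(-1.7997, 1.7573, 1.0851) x1=(0.6659, -0.2350, -0.3111) x2=(-1.5189, 0.8284, 0.1134) x3=(0.6281, 1.3855, -1.7285) x4=(-2.1714, 1.8981, 0.0356)
step 14: x0=(-1.8012, 1.7839, 1.1062) x1=(0.6564, -0.2346, -0.3073) x2=(-1.5037, 0.8299, 0.0939) x3=(0.6133, 1.3959, -1.7383) x4=(-2.1871, 1.9110, 0.0374)
step 15: x0=(-1.8028, 1.8104, 1.1268) x1=(0.6468, -0.2342, -0.3036) x2=(-1.4886, 0.8316, 0.0743) x3=(0.5986, 1.4063, -1.7482) x4=(-2.2027, 1.9239, 0.0392)
step 16: x0=(-1.8045, 1.8369, 1.1470) x1=(0.6373, -0.2338, -0.2999) x2=(-1.4736, 0.8333, 0.0548) x3=(0.5838, 1.4167, -1.7581) x4=(-2.2183, 1.9367, 0.0413)
step 17: x0=(-1.8064, 1.8634, 1.1667) x1=(0.6277, -0.2333, -0.2961) x2=(-1.4586, 0.8351, 0.0354) x3=(0.5690, 1.4271, -1.7679) x4=(-2.2338, 1.9494, 0.0434)
step 18: x0=(-1.8083, 1.8899, 1.1860) x1=(0.6182, -0.2329, -0.2924) x2=(-1.4436, 0.8369, 0.0159) x3=(0.5543, 1.4375, -1.7778) x4=(-2.2492, 1.9621, 0.0456)
step 19: x0=(-1.8104, 1.9164, 1.2050) x1=(0.6086, -0.2325, -0.2886) x2=(-1.4287, 0.8388, -0.0036) x3=(0.5395, 1.4479, -1.7876) x4=(-2.2645, 1.9747, 0.0479)
step 20: x0=(-1.8125, 1.9428, 1.2237) x1=(0.5990, -0.2321, -0.2849) x2=(-1.4138, 0.8408, -0.0230) x3=(0.5247, 1.4583, -1.7975) x4=(-2.2798, 1.9873, 0.0502)
step 21: x0=(-1.8147, 1.9692, 1.2422) x1=(0.5895, -0.2317, -0.2812) x2=(-1.3989, 0.8427, -0.0424) x3=(0.5100, 1.4686, -1.8073) x4=(-2.2950, 1.9998, 0.0527)
step 22: x0=(-1.8171, 1.9956, 1.2603) x1=(0.5799, -0.2312, -0.2774) x2=(-1.3841, 0.8447, -0.0618) x3=(0.4952, 1.4790, -1.8172) x4=(-2.3102, 2.0124, 0.0552)
step 23: x0=(-1.8195, 2.0220, 1.2783) x1=(0.5703, -0.2308, -0.2737) x2=(-1.3692, 0.8468, -0.0813) x3=(0.4804, 1.4894, -1.8270) x4=(-2.3254, 2.0249, 0.0578)
step 24: x0=(-1.8220, 2.0484, 1.2960) x1=(0.5608, -0.2304, -0.2699) x2=(-1.3544, 0.8488, -0.1007) x3=(0.4657, 1.4998, -1.8369) x4=(-2.3405, 2.0374, 0.0604)
step 25: x0=(-1.8245, 2.0747, 1.3135) x1=(0.5512, -0.2299, -0.2662) x2=(-1.3396, 0.8509, -0.1201) x3=(0.4509, 1.5102, -1.8467) x4=(-2.3556, 2.0498, 0.0631)
step 26: x0=(-1.8271, 2.1011, 1.3309) x1=(0.5416, -0.2295, -0.2625) x2=(-1.3248, 0.8530, -0.1395) x3=(0.4361, 1.5206, -1.8566) x4=(-2.3706, 2.0623, 0.0658)
step 27: x0=(-1.8298, 2.1274, 1.3481) x1=(0.5321, -0.2291, -0.2587) x2=(-1.3100, 0.8551, -0.1588) x3=(0.4214, 1.5310, -1.8664) x4=(-2.3856, 2.0748, 0.0686)
step 28: x0=(-1.8325, 2.1538, 1.3652) x1=(0.5225, -0.2286, -0.2550) x2=(-1.2952, 0.8573, -0.1782) x3=(0.4066, 1.5414, -1.8763) x4=(-2.4006, 2.0872, 0.0714)
step 29: x0=(-1.8353, 2.1801, 1.3821) x1=(0.5129, -0.2282, -0.2513) x2=(-1.2804, 0.8594, -0.1976) x3=(0.3918, 1.5517, -1.8861) x4=(-2.4155, 2.0996, 0.0743)
step 30: x0=(-1.8381, 2.2064, 1.3990) x1=(0.5033, -0.2277, -0.2476) x2=(-1.2656, 0.8616, -0.2170) x3=(0.3770, 1.5621, -1.8960) x4=(-2.4305, 2.1121, 0.0771)
step 0 velocities: v0=(0.1000, -0.3400, -0.6600) v1=(-0.5300, 0.0200, 0.2100) v2=(0.8000, 0.6200, -0.6000) v3=(-0.8200, 0.5800, -0.5500) v4=(-0.8900, 0.7600, 0.1900)
step 0: KE=4.1767, PE=0.8603, E=5.0370
step 30 velocities: v0=(-0.1582, 1.4608, 0.9314) v1=(-0.5325, 0.0249, 0.2072) v2=(0.8204, 0.1197, -1.0765) v3=(-0.8207, 0.5768, -0.5467) v4=(-0.8291, 0.6901, 0.1606)
step 30: KE=5.0826, PE=-0.0845, E=4.9981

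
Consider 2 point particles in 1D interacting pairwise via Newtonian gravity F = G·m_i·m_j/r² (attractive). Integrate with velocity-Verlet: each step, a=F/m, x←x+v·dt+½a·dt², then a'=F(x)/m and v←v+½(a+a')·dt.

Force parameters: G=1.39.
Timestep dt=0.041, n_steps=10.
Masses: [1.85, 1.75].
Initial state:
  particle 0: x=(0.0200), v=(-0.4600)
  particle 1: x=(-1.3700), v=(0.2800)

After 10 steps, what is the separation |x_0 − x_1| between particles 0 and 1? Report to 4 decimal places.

0.8083

step 0: x0=(0.0200) x1=(-1.3700)
step 1: x0=(0.0001) x1=(-1.3574)
step 2: x0=(-0.0221) x1=(-1.3425)
step 3: x0=(-0.0465) x1=(-1.3250)
step 4: x0=(-0.0735) x1=(-1.3050)
step 5: x0=(-0.1032) x1=(-1.2820)
step 6: x0=(-0.1358) x1=(-1.2560)
step 7: x0=(-0.1717) x1=(-1.2265)
step 8: x0=(-0.2113) x1=(-1.1932)
step 9: x0=(-0.2551) x1=(-1.1553)
step 10: x0=(-0.3039) x1=(-1.1122)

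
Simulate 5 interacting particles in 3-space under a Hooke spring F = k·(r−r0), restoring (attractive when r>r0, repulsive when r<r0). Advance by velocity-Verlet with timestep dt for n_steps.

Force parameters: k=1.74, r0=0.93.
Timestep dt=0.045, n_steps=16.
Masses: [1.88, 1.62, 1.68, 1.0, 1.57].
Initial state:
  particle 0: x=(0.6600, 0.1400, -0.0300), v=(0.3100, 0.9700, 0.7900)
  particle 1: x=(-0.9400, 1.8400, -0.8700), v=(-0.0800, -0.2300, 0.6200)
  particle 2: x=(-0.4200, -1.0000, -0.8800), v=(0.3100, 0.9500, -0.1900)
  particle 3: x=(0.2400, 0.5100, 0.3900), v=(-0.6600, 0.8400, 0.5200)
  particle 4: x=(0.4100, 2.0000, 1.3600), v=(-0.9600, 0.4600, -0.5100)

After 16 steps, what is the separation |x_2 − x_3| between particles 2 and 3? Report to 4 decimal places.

1.0049

step 0: x0=(0.6600, 0.1400, -0.0300) x1=(-0.9400, 1.8400, -0.8700) x2=(-0.4200, -1.0000, -0.8800) x3=(0.2400, 0.5100, 0.3900) x4=(0.4100, 2.0000, 1.3600)
step 1: x0=(0.6725, 0.1851, 0.0053) x1=(-0.9404, 1.8257, -0.8392) x2=(-0.4048, -0.9514, -0.8856) x3=(0.2084, 0.5491, 0.4120) x4=(0.3652, 2.0160, 1.3321)
step 2: x0=(0.6821, 0.2328, 0.0401) x1=(-0.9347, 1.8038, -0.8028) x2=(-0.3874, -0.8913, -0.8852) x3=(0.1730, 0.5907, 0.4308) x4=(0.3175, 2.0227, 1.2946)
step 3: x0=(0.6887, 0.2832, 0.0743) x1=(-0.9231, 1.7748, -0.7611) x2=(-0.3679, -0.8200, -0.8788) x3=(0.1342, 0.6343, 0.4465) x4=(0.2672, 2.0204, 1.2480)
step 4: x0=(0.6923, 0.3359, 0.1077) x1=(-0.9057, 1.7392, -0.7144) x2=(-0.3465, -0.7380, -0.8665) x3=(0.0922, 0.6796, 0.4589) x4=(0.2146, 2.0096, 1.1929)
step 5: x0=(0.6930, 0.3908, 0.1403) x1=(-0.8830, 1.6975, -0.6632) x2=(-0.3235, -0.6459, -0.8484) x3=(0.0474, 0.7261, 0.4680) x4=(0.1601, 1.9907, 1.1300)
step 6: x0=(0.6907, 0.4476, 0.1720) x1=(-0.8554, 1.6504, -0.6079) x2=(-0.2990, -0.5442, -0.8246) x3=(0.0001, 0.7736, 0.4738) x4=(0.1041, 1.9643, 1.0599)
step 7: x0=(0.6856, 0.5062, 0.2029) x1=(-0.8233, 1.5986, -0.5490) x2=(-0.2734, -0.4337, -0.7954) x3=(-0.0492, 0.8214, 0.4765) x4=(0.0468, 1.9310, 0.9835)
step 8: x0=(0.6777, 0.5663, 0.2327) x1=(-0.7872, 1.5427, -0.4871) x2=(-0.2468, -0.3153, -0.7612) x3=(-0.1001, 0.8692, 0.4761) x4=(-0.0112, 1.8916, 0.9016)
step 9: x0=(0.6673, 0.6277, 0.2616) x1=(-0.7476, 1.4835, -0.4227) x2=(-0.2195, -0.1898, -0.7222) x3=(-0.1522, 0.9165, 0.4729) x4=(-0.0697, 1.8470, 0.8151)
step 10: x0=(0.6544, 0.6901, 0.2895) x1=(-0.7052, 1.4216, -0.3565) x2=(-0.1918, -0.0582, -0.6790) x3=(-0.2050, 0.9628, 0.4673) x4=(-0.1283, 1.7979, 0.7249)
step 11: x0=(0.6393, 0.7533, 0.3165) x1=(-0.6605, 1.3578, -0.2891) x2=(-0.1638, 0.0784, -0.6321) x3=(-0.2580, 1.0078, 0.4597) x4=(-0.1868, 1.7454, 0.6317)
step 12: x0=(0.6222, 0.8170, 0.3426) x1=(-0.6142, 1.2927, -0.2211) x2=(-0.1356, 0.2191, -0.5819) x3=(-0.3109, 1.0510, 0.4506) x4=(-0.2447, 1.6903, 0.5366)
step 13: x0=(0.6034, 0.8812, 0.3679) x1=(-0.5668, 1.2267, -0.1532) x2=(-0.1074, 0.3627, -0.5291) x3=(-0.3634, 1.0921, 0.4407) x4=(-0.3021, 1.6337, 0.4402)
step 14: x0=(0.5831, 0.9457, 0.3925) x1=(-0.5188, 1.1602, -0.0858) x2=(-0.0793, 0.5084, -0.4744) x3=(-0.4152, 1.1310, 0.4309) x4=(-0.3585, 1.5766, 0.3431)
step 15: x0=(0.5616, 1.0103, 0.4166) x1=(-0.4707, 1.0933, -0.0195) x2=(-0.0511, 0.6551, -0.4184) x3=(-0.4665, 1.1677, 0.4222) x4=(-0.4141, 1.5200, 0.2457)
step 16: x0=(0.5391, 1.0750, 0.4402) x1=(-0.4225, 1.0257, 0.0456) x2=(-0.0228, 0.8022, -0.3619) x3=(-0.5174, 1.2028, 0.4156) x4=(-0.4689, 1.4647, 0.1481)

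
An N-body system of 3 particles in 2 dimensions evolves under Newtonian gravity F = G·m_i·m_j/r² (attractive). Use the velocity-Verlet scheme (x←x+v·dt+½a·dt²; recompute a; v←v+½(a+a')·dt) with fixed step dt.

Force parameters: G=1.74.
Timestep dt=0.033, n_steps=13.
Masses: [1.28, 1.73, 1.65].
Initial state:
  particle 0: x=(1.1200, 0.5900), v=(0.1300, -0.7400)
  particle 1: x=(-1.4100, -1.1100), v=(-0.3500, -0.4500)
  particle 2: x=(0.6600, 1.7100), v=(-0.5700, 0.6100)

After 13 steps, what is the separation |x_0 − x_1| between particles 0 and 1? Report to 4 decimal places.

3.1075

step 0: x0=(1.1200, 0.5900) x1=(-1.4100, -1.1100) x2=(0.6600, 1.7100)
step 1: x0=(1.1237, 0.5665) x1=(-1.4214, -1.1247) x2=(0.6414, 1.7293)
step 2: x0=(1.1264, 0.5446) x1=(-1.4324, -1.1390) x2=(0.6233, 1.7469)
step 3: x0=(1.1281, 0.5242) x1=(-1.4430, -1.1530) x2=(0.6055, 1.7630)
step 4: x0=(1.1288, 0.5052) x1=(-1.4533, -1.1666) x2=(0.5882, 1.7776)
step 5: x0=(1.1286, 0.4875) x1=(-1.4632, -1.1799) x2=(0.5711, 1.7909)
step 6: x0=(1.1275, 0.4711) x1=(-1.4728, -1.1929) x2=(0.5545, 1.8029)
step 7: x0=(1.1255, 0.4558) x1=(-1.4820, -1.2055) x2=(0.5381, 1.8136)
step 8: x0=(1.1227, 0.4417) x1=(-1.4909, -1.2178) x2=(0.5220, 1.8230)
step 9: x0=(1.1190, 0.4286) x1=(-1.4995, -1.2298) x2=(0.5062, 1.8313)
step 10: x0=(1.1145, 0.4166) x1=(-1.5077, -1.2414) x2=(0.4907, 1.8384)
step 11: x0=(1.1092, 0.4056) x1=(-1.5155, -1.2527) x2=(0.4755, 1.8444)
step 12: x0=(1.1031, 0.3956) x1=(-1.5230, -1.2637) x2=(0.4605, 1.8493)
step 13: x0=(1.0962, 0.3865) x1=(-1.5302, -1.2743) x2=(0.4458, 1.8531)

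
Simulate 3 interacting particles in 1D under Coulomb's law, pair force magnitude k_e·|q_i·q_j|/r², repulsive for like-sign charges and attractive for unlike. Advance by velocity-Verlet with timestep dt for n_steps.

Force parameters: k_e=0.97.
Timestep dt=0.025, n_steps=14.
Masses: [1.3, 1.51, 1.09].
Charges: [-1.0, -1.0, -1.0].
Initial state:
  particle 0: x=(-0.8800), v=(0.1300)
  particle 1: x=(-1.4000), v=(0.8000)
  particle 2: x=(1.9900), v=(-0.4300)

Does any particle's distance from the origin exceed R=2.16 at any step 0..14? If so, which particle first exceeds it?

no

step 0: x0=(-0.8800) x1=(-1.4000) x2=(1.9900)
step 1: x0=(-0.8759) x1=(-1.3808) x2=(1.9793)
step 2: x0=(-0.8701) x1=(-1.3631) x2=(1.9687)
step 3: x0=(-0.8623) x1=(-1.3472) x2=(1.9583)
step 4: x0=(-0.8527) x1=(-1.3330) x2=(1.9479)
step 5: x0=(-0.8411) x1=(-1.3206) x2=(1.9377)
step 6: x0=(-0.8275) x1=(-1.3099) x2=(1.9276)
step 7: x0=(-0.8120) x1=(-1.3011) x2=(1.9177)
step 8: x0=(-0.7946) x1=(-1.2939) x2=(1.9078)
step 9: x0=(-0.7754) x1=(-1.2884) x2=(1.8981)
step 10: x0=(-0.7545) x1=(-1.2845) x2=(1.8886)
step 11: x0=(-0.7320) x1=(-1.2820) x2=(1.8791)
step 12: x0=(-0.7080) x1=(-1.2809) x2=(1.8698)
step 13: x0=(-0.6827) x1=(-1.2811) x2=(1.8607)
step 14: x0=(-0.6561) x1=(-1.2824) x2=(1.8517)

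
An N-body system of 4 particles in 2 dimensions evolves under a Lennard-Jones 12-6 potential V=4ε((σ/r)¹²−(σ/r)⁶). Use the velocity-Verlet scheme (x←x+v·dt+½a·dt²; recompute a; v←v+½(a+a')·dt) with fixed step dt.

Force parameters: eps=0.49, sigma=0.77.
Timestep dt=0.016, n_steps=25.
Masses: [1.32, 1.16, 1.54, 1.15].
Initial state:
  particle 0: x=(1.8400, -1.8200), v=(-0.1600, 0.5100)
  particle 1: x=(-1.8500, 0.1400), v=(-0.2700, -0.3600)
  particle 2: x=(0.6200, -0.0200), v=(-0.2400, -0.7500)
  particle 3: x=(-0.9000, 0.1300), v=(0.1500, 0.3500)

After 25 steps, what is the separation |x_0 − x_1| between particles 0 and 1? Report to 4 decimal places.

3.9757

step 0: x0=(1.8400, -1.8200) x1=(-1.8500, 0.1400) x2=(0.6200, -0.0200) x3=(-0.9000, 0.1300)
step 1: x0=(1.8374, -1.8118) x1=(-1.8542, 0.1342) x2=(0.6162, -0.0320) x3=(-0.8978, 0.1356)
step 2: x0=(1.8349, -1.8037) x1=(-1.8580, 0.1285) x2=(0.6123, -0.0440) x3=(-0.8958, 0.1412)
step 3: x0=(1.8323, -1.7955) x1=(-1.8614, 0.1227) x2=(0.6084, -0.0560) x3=(-0.8942, 0.1468)
step 4: x0=(1.8297, -1.7873) x1=(-1.8646, 0.1170) x2=(0.6045, -0.0680) x3=(-0.8929, 0.1524)
step 5: x0=(1.8272, -1.7792) x1=(-1.8674, 0.1112) x2=(0.6005, -0.0800) x3=(-0.8919, 0.1579)
step 6: x0=(1.8246, -1.7710) x1=(-1.8699, 0.1055) x2=(0.5966, -0.0920) x3=(-0.8912, 0.1635)
step 7: x0=(1.8220, -1.7628) x1=(-1.8720, 0.0998) x2=(0.5926, -0.1040) x3=(-0.8908, 0.1690)
step 8: x0=(1.8195, -1.7547) x1=(-1.8738, 0.0941) x2=(0.5886, -0.1160) x3=(-0.8907, 0.1745)
step 9: x0=(1.8169, -1.7465) x1=(-1.8753, 0.0885) x2=(0.5846, -0.1280) x3=(-0.8909, 0.1799)
step 10: x0=(1.8143, -1.7383) x1=(-1.8765, 0.0829) x2=(0.5806, -0.1399) x3=(-0.8914, 0.1853)
step 11: x0=(1.8117, -1.7301) x1=(-1.8773, 0.0773) x2=(0.5765, -0.1519) x3=(-0.8922, 0.1907)
step 12: x0=(1.8092, -1.7219) x1=(-1.8779, 0.0717) x2=(0.5724, -0.1639) x3=(-0.8933, 0.1960)
step 13: x0=(1.8066, -1.7137) x1=(-1.8781, 0.0662) x2=(0.5683, -0.1759) x3=(-0.8947, 0.2013)
step 14: x0=(1.8040, -1.7055) x1=(-1.8779, 0.0607) x2=(0.5642, -0.1879) x3=(-0.8963, 0.2066)
step 15: x0=(1.8014, -1.6973) x1=(-1.8775, 0.0553) x2=(0.5601, -0.1998) x3=(-0.8983, 0.2117)
step 16: x0=(1.7988, -1.6891) x1=(-1.8767, 0.0499) x2=(0.5559, -0.2118) x3=(-0.9006, 0.2169)
step 17: x0=(1.7962, -1.6809) x1=(-1.8757, 0.0446) x2=(0.5518, -0.2238) x3=(-0.9031, 0.2219)
step 18: x0=(1.7936, -1.6727) x1=(-1.8743, 0.0394) x2=(0.5476, -0.2357) x3=(-0.9060, 0.2269)
step 19: x0=(1.7910, -1.6645) x1=(-1.8726, 0.0342) x2=(0.5433, -0.2477) x3=(-0.9091, 0.2318)
step 20: x0=(1.7884, -1.6563) x1=(-1.8705, 0.0290) x2=(0.5391, -0.2596) x3=(-0.9125, 0.2367)
step 21: x0=(1.7858, -1.6481) x1=(-1.8682, 0.0240) x2=(0.5349, -0.2716) x3=(-0.9163, 0.2414)
step 22: x0=(1.7832, -1.6399) x1=(-1.8655, 0.0190) x2=(0.5306, -0.2835) x3=(-0.9203, 0.2461)
step 23: x0=(1.7806, -1.6316) x1=(-1.8625, 0.0141) x2=(0.5263, -0.2955) x3=(-0.9247, 0.2507)
step 24: x0=(1.7780, -1.6234) x1=(-1.8591, 0.0093) x2=(0.5221, -0.3074) x3=(-0.9293, 0.2552)
step 25: x0=(1.7753, -1.6152) x1=(-1.8555, 0.0045) x2=(0.5178, -0.3194) x3=(-0.9343, 0.2596)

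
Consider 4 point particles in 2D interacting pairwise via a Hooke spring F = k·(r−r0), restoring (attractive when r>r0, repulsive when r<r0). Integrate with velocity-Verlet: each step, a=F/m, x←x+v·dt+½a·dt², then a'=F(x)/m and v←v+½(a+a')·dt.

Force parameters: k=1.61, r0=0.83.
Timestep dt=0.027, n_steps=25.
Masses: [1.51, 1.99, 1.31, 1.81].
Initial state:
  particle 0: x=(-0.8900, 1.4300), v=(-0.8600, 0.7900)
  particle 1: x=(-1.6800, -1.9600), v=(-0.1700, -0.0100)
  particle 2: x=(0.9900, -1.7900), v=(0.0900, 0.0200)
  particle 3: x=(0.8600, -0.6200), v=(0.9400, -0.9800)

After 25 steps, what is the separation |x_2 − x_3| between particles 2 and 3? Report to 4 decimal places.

0.6686

step 0: x0=(-0.8900, 1.4300) x1=(-1.6800, -1.9600) x2=(0.9900, -1.7900) x3=(0.8600, -0.6200)
step 1: x0=(-0.9124, 1.4488) x1=(-1.6833, -1.9592) x2=(0.9909, -1.7882) x3=(0.8844, -0.6464)
step 2: x0=(-0.9332, 1.4625) x1=(-1.6842, -1.9562) x2=(0.9889, -1.7840) x3=(0.9068, -0.6727)
step 3: x0=(-0.9522, 1.4710) x1=(-1.6825, -1.9511) x2=(0.9838, -1.7774) x3=(0.9273, -0.6988)
step 4: x0=(-0.9694, 1.4743) x1=(-1.6783, -1.9439) x2=(0.9757, -1.7684) x3=(0.9456, -0.7246)
step 5: x0=(-0.9848, 1.4724) x1=(-1.6716, -1.9345) x2=(0.9646, -1.7571) x3=(0.9618, -0.7501)
step 6: x0=(-0.9984, 1.4653) x1=(-1.6624, -1.9230) x2=(0.9505, -1.7434) x3=(0.9760, -0.7752)
step 7: x0=(-1.0100, 1.4530) x1=(-1.6507, -1.9095) x2=(0.9334, -1.7275) x3=(0.9879, -0.7999)
step 8: x0=(-1.0197, 1.4355) x1=(-1.6367, -1.8939) x2=(0.9135, -1.7094) x3=(0.9978, -0.8242)
step 9: x0=(-1.0275, 1.4129) x1=(-1.6202, -1.8764) x2=(0.8906, -1.6891) x3=(1.0054, -0.8478)
step 10: x0=(-1.0334, 1.3852) x1=(-1.6014, -1.8568) x2=(0.8649, -1.6669) x3=(1.0109, -0.8709)
step 11: x0=(-1.0372, 1.3526) x1=(-1.5803, -1.8354) x2=(0.8365, -1.6426) x3=(1.0142, -0.8934)
step 12: x0=(-1.0391, 1.3150) x1=(-1.5569, -1.8120) x2=(0.8053, -1.6165) x3=(1.0155, -0.9152)
step 13: x0=(-1.0391, 1.2727) x1=(-1.5314, -1.7869) x2=(0.7715, -1.5885) x3=(1.0146, -0.9363)
step 14: x0=(-1.0371, 1.2257) x1=(-1.5038, -1.7601) x2=(0.7350, -1.5589) x3=(1.0116, -0.9567)
step 15: x0=(-1.0332, 1.1742) x1=(-1.4740, -1.7315) x2=(0.6961, -1.5276) x3=(1.0066, -0.9763)
step 16: x0=(-1.0274, 1.1183) x1=(-1.4424, -1.7014) x2=(0.6547, -1.4948) x3=(0.9996, -0.9951)
step 17: x0=(-1.0198, 1.0582) x1=(-1.4088, -1.6697) x2=(0.6110, -1.4606) x3=(0.9906, -1.0131)
step 18: x0=(-1.0103, 0.9940) x1=(-1.3734, -1.6366) x2=(0.5650, -1.4250) x3=(0.9799, -1.0303)
step 19: x0=(-0.9991, 0.9260) x1=(-1.3363, -1.6021) x2=(0.5168, -1.3881) x3=(0.9673, -1.0468)
step 20: x0=(-0.9861, 0.8543) x1=(-1.2976, -1.5663) x2=(0.4666, -1.3500) x3=(0.9530, -1.0624)
step 21: x0=(-0.9715, 0.7791) x1=(-1.2573, -1.5293) x2=(0.4144, -1.3108) x3=(0.9370, -1.0774)
step 22: x0=(-0.9553, 0.7008) x1=(-1.2157, -1.4912) x2=(0.3604, -1.2706) x3=(0.9194, -1.0916)
step 23: x0=(-0.9375, 0.6194) x1=(-1.1727, -1.4520) x2=(0.3048, -1.2293) x3=(0.9003, -1.1051)
step 24: x0=(-0.9183, 0.5352) x1=(-1.1285, -1.4120) x2=(0.2477, -1.1872) x3=(0.8798, -1.1180)
step 25: x0=(-0.8977, 0.4485) x1=(-1.0832, -1.3712) x2=(0.1893, -1.1442) x3=(0.8578, -1.1303)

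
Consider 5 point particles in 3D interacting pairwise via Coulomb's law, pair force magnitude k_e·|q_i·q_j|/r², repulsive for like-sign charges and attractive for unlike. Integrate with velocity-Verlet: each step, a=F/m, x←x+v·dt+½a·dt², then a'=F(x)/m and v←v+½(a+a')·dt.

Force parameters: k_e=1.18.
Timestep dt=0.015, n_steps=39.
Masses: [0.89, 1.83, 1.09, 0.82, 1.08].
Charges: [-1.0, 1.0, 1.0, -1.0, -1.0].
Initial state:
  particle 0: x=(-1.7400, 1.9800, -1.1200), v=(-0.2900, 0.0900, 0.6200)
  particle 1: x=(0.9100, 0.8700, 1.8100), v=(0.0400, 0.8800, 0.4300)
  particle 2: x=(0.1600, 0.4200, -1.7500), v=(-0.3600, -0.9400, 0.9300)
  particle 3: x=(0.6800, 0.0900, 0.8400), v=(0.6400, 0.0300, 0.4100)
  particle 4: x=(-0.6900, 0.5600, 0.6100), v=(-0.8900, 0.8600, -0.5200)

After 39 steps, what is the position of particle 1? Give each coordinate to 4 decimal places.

step 0: x0=(-1.7400, 1.9800, -1.1200) x1=(0.9100, 0.8700, 1.8100) x2=(0.1600, 0.4200, -1.7500) x3=(0.6800, 0.0900, 0.8400) x4=(-0.6900, 0.5600, 0.6100)
step 1: x0=(-1.7443, 1.9814, -1.1107) x1=(0.9106, 0.8832, 1.8164) x2=(0.1546, 0.4059, -1.7360) x3=(0.6897, 0.0905, 0.8462) x4=(-0.7034, 0.5729, 0.6022)
step 2: x0=(-1.7487, 1.9827, -1.1015) x1=(0.9111, 0.8963, 1.8227) x2=(0.1491, 0.3918, -1.7220) x3=(0.6996, 0.0910, 0.8526) x4=(-0.7168, 0.5858, 0.5944)
step 3: x0=(-1.7530, 1.9841, -1.0923) x1=(0.9116, 0.9093, 1.8290) x2=(0.1436, 0.3778, -1.7079) x3=(0.7096, 0.0917, 0.8591) x4=(-0.7302, 0.5988, 0.5866)
step 4: x0=(-1.7573, 1.9855, -1.0832) x1=(0.9120, 0.9223, 1.8351) x2=(0.1381, 0.3638, -1.6937) x3=(0.7198, 0.0924, 0.8658) x4=(-0.7436, 0.6117, 0.5789)
step 5: x0=(-1.7616, 1.9868, -1.0741) x1=(0.9124, 0.9353, 1.8412) x2=(0.1325, 0.3497, -1.6795) x3=(0.7302, 0.0931, 0.8725) x4=(-0.7570, 0.6247, 0.5711)
step 6: x0=(-1.7659, 1.9882, -1.0650) x1=(0.9128, 0.9482, 1.8472) x2=(0.1269, 0.3358, -1.6652) x3=(0.7407, 0.0940, 0.8795) x4=(-0.7705, 0.6377, 0.5634)
step 7: x0=(-1.7702, 1.9896, -1.0560) x1=(0.9131, 0.9610, 1.8531) x2=(0.1213, 0.3218, -1.6508) x3=(0.7513, 0.0949, 0.8865) x4=(-0.7840, 0.6507, 0.5556)
step 8: x0=(-1.7745, 1.9910, -1.0471) x1=(0.9134, 0.9738, 1.8590) x2=(0.1156, 0.3078, -1.6364) x3=(0.7621, 0.0959, 0.8937) x4=(-0.7974, 0.6637, 0.5479)
step 9: x0=(-1.7788, 1.9925, -1.0382) x1=(0.9136, 0.9865, 1.8647) x2=(0.1099, 0.2939, -1.6219) x3=(0.7730, 0.0970, 0.9010) x4=(-0.8109, 0.6767, 0.5401)
step 10: x0=(-1.7831, 1.9939, -1.0293) x1=(0.9138, 0.9991, 1.8704) x2=(0.1041, 0.2800, -1.6074) x3=(0.7840, 0.0982, 0.9084) x4=(-0.8244, 0.6897, 0.5324)
step 11: x0=(-1.7874, 1.9954, -1.0205) x1=(0.9140, 1.0117, 1.8760) x2=(0.0983, 0.2662, -1.5928) x3=(0.7952, 0.0994, 0.9160) x4=(-0.8378, 0.7026, 0.5247)
step 12: x0=(-1.7916, 1.9968, -1.0117) x1=(0.9142, 1.0243, 1.8816) x2=(0.0925, 0.2523, -1.5781) x3=(0.8065, 0.1008, 0.9237) x4=(-0.8513, 0.7156, 0.5170)
step 13: x0=(-1.7959, 1.9983, -1.0030) x1=(0.9143, 1.0368, 1.8870) x2=(0.0866, 0.2385, -1.5633) x3=(0.8178, 0.1022, 0.9315) x4=(-0.8647, 0.7286, 0.5093)
step 14: x0=(-1.8002, 1.9998, -0.9944) x1=(0.9143, 1.0492, 1.8924) x2=(0.0807, 0.2247, -1.5485) x3=(0.8293, 0.1037, 0.9394) x4=(-0.8782, 0.7416, 0.5016)
step 15: x0=(-1.8045, 2.0013, -0.9858) x1=(0.9144, 1.0616, 1.8978) x2=(0.0747, 0.2109, -1.5337) x3=(0.8409, 0.1053, 0.9474) x4=(-0.8916, 0.7546, 0.4939)
step 16: x0=(-1.8087, 2.0028, -0.9772) x1=(0.9144, 1.0739, 1.9030) x2=(0.0687, 0.1972, -1.5187) x3=(0.8525, 0.1069, 0.9556) x4=(-0.9050, 0.7675, 0.4862)
step 17: x0=(-1.8130, 2.0043, -0.9687) x1=(0.9144, 1.0862, 1.9082) x2=(0.0627, 0.1835, -1.5038) x3=(0.8643, 0.1087, 0.9638) x4=(-0.9184, 0.7804, 0.4785)
step 18: x0=(-1.8173, 2.0059, -0.9603) x1=(0.9143, 1.0984, 1.9134) x2=(0.0567, 0.1698, -1.4887) x3=(0.8761, 0.1105, 0.9722) x4=(-0.9317, 0.7934, 0.4709)
step 19: x0=(-1.8216, 2.0075, -0.9519) x1=(0.9143, 1.1106, 1.9184) x2=(0.0506, 0.1562, -1.4736) x3=(0.8881, 0.1125, 0.9807) x4=(-0.9451, 0.8063, 0.4632)
step 20: x0=(-1.8258, 2.0090, -0.9435) x1=(0.9142, 1.1227, 1.9234) x2=(0.0444, 0.1426, -1.4584) x3=(0.9000, 0.1145, 0.9892) x4=(-0.9584, 0.8191, 0.4556)
step 21: x0=(-1.8301, 2.0106, -0.9353) x1=(0.9141, 1.1347, 1.9284) x2=(0.0383, 0.1290, -1.4431) x3=(0.9121, 0.1166, 0.9979) x4=(-0.9717, 0.8320, 0.4479)
step 22: x0=(-1.8344, 2.0123, -0.9270) x1=(0.9139, 1.1467, 1.9333) x2=(0.0321, 0.1154, -1.4278) x3=(0.9242, 0.1188, 1.0067) x4=(-0.9849, 0.8448, 0.4403)
step 23: x0=(-1.8387, 2.0139, -0.9189) x1=(0.9138, 1.1587, 1.9381) x2=(0.0258, 0.1019, -1.4124) x3=(0.9364, 0.1211, 1.0155) x4=(-0.9982, 0.8576, 0.4327)
step 24: x0=(-1.8430, 2.0156, -0.9107) x1=(0.9136, 1.1706, 1.9428) x2=(0.0195, 0.0884, -1.3970) x3=(0.9487, 0.1235, 1.0245) x4=(-1.0114, 0.8704, 0.4251)
step 25: x0=(-1.8473, 2.0173, -0.9027) x1=(0.9134, 1.1824, 1.9475) x2=(0.0132, 0.0750, -1.3815) x3=(0.9610, 0.1260, 1.0336) x4=(-1.0245, 0.8831, 0.4176)
step 26: x0=(-1.8516, 2.0190, -0.8947) x1=(0.9132, 1.1942, 1.9521) x2=(0.0069, 0.0616, -1.3659) x3=(0.9733, 0.1285, 1.0427) x4=(-1.0376, 0.8958, 0.4100)
step 27: x0=(-1.8560, 2.0208, -0.8867) x1=(0.9130, 1.2059, 1.9567) x2=(0.0005, 0.0482, -1.3503) x3=(0.9857, 0.1312, 1.0520) x4=(-1.0507, 0.9085, 0.4025)
step 28: x0=(-1.8603, 2.0225, -0.8789) x1=(0.9127, 1.2176, 1.9612) x2=(-0.0060, 0.0349, -1.3346) x3=(0.9982, 0.1339, 1.0613) x4=(-1.0638, 0.9211, 0.3949)
step 29: x0=(-1.8647, 2.0243, -0.8711) x1=(0.9124, 1.2292, 1.9657) x2=(-0.0124, 0.0216, -1.3189) x3=(1.0107, 0.1368, 1.0707) x4=(-1.0768, 0.9337, 0.3874)
step 30: x0=(-1.8690, 2.0262, -0.8633) x1=(0.9122, 1.2408, 1.9701) x2=(-0.0189, 0.0083, -1.3031) x3=(1.0232, 0.1397, 1.0802) x4=(-1.0897, 0.9462, 0.3800)
step 31: x0=(-1.8734, 2.0280, -0.8556) x1=(0.9119, 1.2523, 1.9745) x2=(-0.0254, -0.0049, -1.2872) x3=(1.0358, 0.1427, 1.0898) x4=(-1.1026, 0.9587, 0.3725)
step 32: x0=(-1.8778, 2.0299, -0.8480) x1=(0.9116, 1.2637, 1.9788) x2=(-0.0320, -0.0181, -1.2713) x3=(1.0483, 0.1458, 1.0995) x4=(-1.1155, 0.9711, 0.3651)
step 33: x0=(-1.8822, 2.0319, -0.8404) x1=(0.9112, 1.2751, 1.9830) x2=(-0.0386, -0.0312, -1.2553) x3=(1.0610, 0.1490, 1.1092) x4=(-1.1283, 0.9835, 0.3577)
step 34: x0=(-1.8867, 2.0338, -0.8329) x1=(0.9109, 1.2865, 1.9872) x2=(-0.0453, -0.0443, -1.2392) x3=(1.0736, 0.1523, 1.1191) x4=(-1.1410, 0.9959, 0.3503)
step 35: x0=(-1.8911, 2.0358, -0.8255) x1=(0.9105, 1.2978, 1.9913) x2=(-0.0519, -0.0574, -1.2231) x3=(1.0863, 0.1557, 1.1290) x4=(-1.1537, 1.0082, 0.3429)
step 36: x0=(-1.8956, 2.0379, -0.8182) x1=(0.9102, 1.3091, 1.9954) x2=(-0.0586, -0.0704, -1.2070) x3=(1.0990, 0.1592, 1.1390) x4=(-1.1664, 1.0204, 0.3356)
step 37: x0=(-1.9001, 2.0399, -0.8109) x1=(0.9098, 1.3203, 1.9995) x2=(-0.0654, -0.0834, -1.1908) x3=(1.1117, 0.1628, 1.1490) x4=(-1.1790, 1.0325, 0.3283)
step 38: x0=(-1.9046, 2.0421, -0.8037) x1=(0.9094, 1.3314, 2.0034) x2=(-0.0722, -0.0963, -1.1745) x3=(1.1244, 0.1665, 1.1592) x4=(-1.1915, 1.0447, 0.3210)
step 39: x0=(-1.9091, 2.0442, -0.7966) x1=(0.9090, 1.3425, 2.0074) x2=(-0.0790, -0.1092, -1.1582) x3=(1.1372, 0.1703, 1.1694) x4=(-1.2040, 1.0567, 0.3138)

(0.9090, 1.3425, 2.0074)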